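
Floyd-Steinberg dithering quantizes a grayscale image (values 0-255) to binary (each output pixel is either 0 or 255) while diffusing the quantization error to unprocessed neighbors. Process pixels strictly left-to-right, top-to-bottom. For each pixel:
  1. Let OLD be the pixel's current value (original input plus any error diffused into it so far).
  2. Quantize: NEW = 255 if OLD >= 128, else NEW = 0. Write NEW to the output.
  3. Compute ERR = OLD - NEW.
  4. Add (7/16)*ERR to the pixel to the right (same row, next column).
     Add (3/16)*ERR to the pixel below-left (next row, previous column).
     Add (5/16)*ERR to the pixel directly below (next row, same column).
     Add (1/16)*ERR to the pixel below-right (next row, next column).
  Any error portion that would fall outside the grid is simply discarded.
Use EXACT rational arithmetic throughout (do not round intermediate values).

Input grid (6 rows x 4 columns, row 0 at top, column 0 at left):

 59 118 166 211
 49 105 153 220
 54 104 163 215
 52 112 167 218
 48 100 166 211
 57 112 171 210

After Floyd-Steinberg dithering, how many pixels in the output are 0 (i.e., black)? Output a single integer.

(0,0): OLD=59 → NEW=0, ERR=59
(0,1): OLD=2301/16 → NEW=255, ERR=-1779/16
(0,2): OLD=30043/256 → NEW=0, ERR=30043/256
(0,3): OLD=1074557/4096 → NEW=255, ERR=30077/4096
(1,0): OLD=11927/256 → NEW=0, ERR=11927/256
(1,1): OLD=238241/2048 → NEW=0, ERR=238241/2048
(1,2): OLD=15400629/65536 → NEW=255, ERR=-1311051/65536
(1,3): OLD=231606531/1048576 → NEW=255, ERR=-35780349/1048576
(2,0): OLD=2961275/32768 → NEW=0, ERR=2961275/32768
(2,1): OLD=187748473/1048576 → NEW=255, ERR=-79638407/1048576
(2,2): OLD=260871453/2097152 → NEW=0, ERR=260871453/2097152
(2,3): OLD=8640545929/33554432 → NEW=255, ERR=84165769/33554432
(3,0): OLD=1107304011/16777216 → NEW=0, ERR=1107304011/16777216
(3,1): OLD=39221914261/268435456 → NEW=255, ERR=-29229127019/268435456
(3,2): OLD=661245925483/4294967296 → NEW=255, ERR=-433970734997/4294967296
(3,3): OLD=12531181611373/68719476736 → NEW=255, ERR=-4992284956307/68719476736
(4,0): OLD=207055370031/4294967296 → NEW=0, ERR=207055370031/4294967296
(4,1): OLD=2482281362061/34359738368 → NEW=0, ERR=2482281362061/34359738368
(4,2): OLD=160093699094125/1099511627776 → NEW=255, ERR=-120281765988755/1099511627776
(4,3): OLD=2359499588786699/17592186044416 → NEW=255, ERR=-2126507852539381/17592186044416
(5,0): OLD=47065140279039/549755813888 → NEW=0, ERR=47065140279039/549755813888
(5,1): OLD=2718562695572569/17592186044416 → NEW=255, ERR=-1767444745753511/17592186044416
(5,2): OLD=657155344309509/8796093022208 → NEW=0, ERR=657155344309509/8796093022208
(5,3): OLD=55752872411053901/281474976710656 → NEW=255, ERR=-16023246650163379/281474976710656
Output grid:
  Row 0: .#.#  (2 black, running=2)
  Row 1: ..##  (2 black, running=4)
  Row 2: .#.#  (2 black, running=6)
  Row 3: .###  (1 black, running=7)
  Row 4: ..##  (2 black, running=9)
  Row 5: .#.#  (2 black, running=11)

Answer: 11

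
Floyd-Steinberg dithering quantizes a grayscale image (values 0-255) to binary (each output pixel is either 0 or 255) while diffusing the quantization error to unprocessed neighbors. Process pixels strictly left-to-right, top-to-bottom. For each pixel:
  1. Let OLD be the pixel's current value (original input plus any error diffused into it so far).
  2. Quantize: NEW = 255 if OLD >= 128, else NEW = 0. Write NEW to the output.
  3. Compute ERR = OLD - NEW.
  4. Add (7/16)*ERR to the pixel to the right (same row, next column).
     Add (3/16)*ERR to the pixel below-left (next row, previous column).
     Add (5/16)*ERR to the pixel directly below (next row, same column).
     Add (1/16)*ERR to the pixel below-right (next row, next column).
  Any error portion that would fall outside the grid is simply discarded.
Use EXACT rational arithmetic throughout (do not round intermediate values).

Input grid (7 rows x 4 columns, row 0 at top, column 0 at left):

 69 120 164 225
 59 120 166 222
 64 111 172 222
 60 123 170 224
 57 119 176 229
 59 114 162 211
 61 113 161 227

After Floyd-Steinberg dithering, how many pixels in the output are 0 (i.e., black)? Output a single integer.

Answer: 12

Derivation:
(0,0): OLD=69 → NEW=0, ERR=69
(0,1): OLD=2403/16 → NEW=255, ERR=-1677/16
(0,2): OLD=30245/256 → NEW=0, ERR=30245/256
(0,3): OLD=1133315/4096 → NEW=255, ERR=88835/4096
(1,0): OLD=15593/256 → NEW=0, ERR=15593/256
(1,1): OLD=287455/2048 → NEW=255, ERR=-234785/2048
(1,2): OLD=9848779/65536 → NEW=255, ERR=-6862901/65536
(1,3): OLD=199593085/1048576 → NEW=255, ERR=-67793795/1048576
(2,0): OLD=2016517/32768 → NEW=0, ERR=2016517/32768
(2,1): OLD=90460679/1048576 → NEW=0, ERR=90460679/1048576
(2,2): OLD=330785315/2097152 → NEW=255, ERR=-203988445/2097152
(2,3): OLD=5123614007/33554432 → NEW=255, ERR=-3432766153/33554432
(3,0): OLD=1600657717/16777216 → NEW=0, ERR=1600657717/16777216
(3,1): OLD=47595753451/268435456 → NEW=255, ERR=-20855287829/268435456
(3,2): OLD=394376366869/4294967296 → NEW=0, ERR=394376366869/4294967296
(3,3): OLD=15539058683667/68719476736 → NEW=255, ERR=-1984407884013/68719476736
(4,0): OLD=310299889745/4294967296 → NEW=0, ERR=310299889745/4294967296
(4,1): OLD=5137095704819/34359738368 → NEW=255, ERR=-3624637579021/34359738368
(4,2): OLD=163027052395539/1099511627776 → NEW=255, ERR=-117348412687341/1099511627776
(4,3): OLD=3149379434557301/17592186044416 → NEW=255, ERR=-1336628006768779/17592186044416
(5,0): OLD=33973675872129/549755813888 → NEW=0, ERR=33973675872129/549755813888
(5,1): OLD=1628590192342567/17592186044416 → NEW=0, ERR=1628590192342567/17592186044416
(5,2): OLD=1304547065555371/8796093022208 → NEW=255, ERR=-938456655107669/8796093022208
(5,3): OLD=37692112277599699/281474976710656 → NEW=255, ERR=-34084006783617581/281474976710656
(6,0): OLD=27491532295918357/281474976710656 → NEW=0, ERR=27491532295918357/281474976710656
(6,1): OLD=758937382507893731/4503599627370496 → NEW=255, ERR=-389480522471582749/4503599627370496
(6,2): OLD=5253346709355739077/72057594037927936 → NEW=0, ERR=5253346709355739077/72057594037927936
(6,3): OLD=247171242909571908963/1152921504606846976 → NEW=255, ERR=-46823740765174069917/1152921504606846976
Output grid:
  Row 0: .#.#  (2 black, running=2)
  Row 1: .###  (1 black, running=3)
  Row 2: ..##  (2 black, running=5)
  Row 3: .#.#  (2 black, running=7)
  Row 4: .###  (1 black, running=8)
  Row 5: ..##  (2 black, running=10)
  Row 6: .#.#  (2 black, running=12)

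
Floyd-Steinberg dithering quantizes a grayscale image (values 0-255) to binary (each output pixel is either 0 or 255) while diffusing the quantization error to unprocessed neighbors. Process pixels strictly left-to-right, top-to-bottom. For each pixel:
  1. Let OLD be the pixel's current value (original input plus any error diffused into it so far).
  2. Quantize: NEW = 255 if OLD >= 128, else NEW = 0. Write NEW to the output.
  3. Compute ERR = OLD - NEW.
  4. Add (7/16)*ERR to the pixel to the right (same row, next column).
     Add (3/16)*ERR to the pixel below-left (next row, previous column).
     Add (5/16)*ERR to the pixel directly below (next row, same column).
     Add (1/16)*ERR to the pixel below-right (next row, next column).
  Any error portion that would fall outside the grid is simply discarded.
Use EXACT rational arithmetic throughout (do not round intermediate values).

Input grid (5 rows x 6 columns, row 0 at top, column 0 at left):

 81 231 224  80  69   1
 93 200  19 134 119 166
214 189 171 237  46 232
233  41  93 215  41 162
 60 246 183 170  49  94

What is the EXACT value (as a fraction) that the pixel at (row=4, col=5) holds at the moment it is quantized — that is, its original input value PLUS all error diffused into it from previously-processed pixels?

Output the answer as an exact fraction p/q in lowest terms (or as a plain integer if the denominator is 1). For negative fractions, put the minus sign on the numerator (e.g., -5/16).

(0,0): OLD=81 → NEW=0, ERR=81
(0,1): OLD=4263/16 → NEW=255, ERR=183/16
(0,2): OLD=58625/256 → NEW=255, ERR=-6655/256
(0,3): OLD=281095/4096 → NEW=0, ERR=281095/4096
(0,4): OLD=6489649/65536 → NEW=0, ERR=6489649/65536
(0,5): OLD=46476119/1048576 → NEW=0, ERR=46476119/1048576
(1,0): OLD=30837/256 → NEW=0, ERR=30837/256
(1,1): OLD=525235/2048 → NEW=255, ERR=2995/2048
(1,2): OLD=1644847/65536 → NEW=0, ERR=1644847/65536
(1,3): OLD=48068995/262144 → NEW=255, ERR=-18777725/262144
(1,4): OLD=2201273001/16777216 → NEW=255, ERR=-2076917079/16777216
(1,5): OLD=35401305807/268435456 → NEW=255, ERR=-33049735473/268435456
(2,0): OLD=8254817/32768 → NEW=255, ERR=-101023/32768
(2,1): OLD=210074555/1048576 → NEW=255, ERR=-57312325/1048576
(2,2): OLD=2375506161/16777216 → NEW=255, ERR=-1902683919/16777216
(2,3): OLD=19240936617/134217728 → NEW=255, ERR=-14984584023/134217728
(2,4): OLD=-296746643845/4294967296 → NEW=0, ERR=-296746643845/4294967296
(2,5): OLD=10690022485773/68719476736 → NEW=255, ERR=-6833444081907/68719476736
(3,0): OLD=3720990673/16777216 → NEW=255, ERR=-557199407/16777216
(3,1): OLD=-1619651843/134217728 → NEW=0, ERR=-1619651843/134217728
(3,2): OLD=29990664967/1073741824 → NEW=0, ERR=29990664967/1073741824
(3,3): OLD=11839565658837/68719476736 → NEW=255, ERR=-5683900908843/68719476736
(3,4): OLD=-23309750198091/549755813888 → NEW=0, ERR=-23309750198091/549755813888
(3,5): OLD=950477484522619/8796093022208 → NEW=0, ERR=950477484522619/8796093022208
(4,0): OLD=101702087071/2147483648 → NEW=0, ERR=101702087071/2147483648
(4,1): OLD=9143460566291/34359738368 → NEW=255, ERR=381727282451/34359738368
(4,2): OLD=198270858156617/1099511627776 → NEW=255, ERR=-82104606926263/1099511627776
(4,3): OLD=1852079246097101/17592186044416 → NEW=0, ERR=1852079246097101/17592186044416
(4,4): OLD=27275054824279197/281474976710656 → NEW=0, ERR=27275054824279197/281474976710656
(4,5): OLD=754405554164977451/4503599627370496 → NEW=255, ERR=-394012350814499029/4503599627370496
Target (4,5): original=94, with diffused error = 754405554164977451/4503599627370496

Answer: 754405554164977451/4503599627370496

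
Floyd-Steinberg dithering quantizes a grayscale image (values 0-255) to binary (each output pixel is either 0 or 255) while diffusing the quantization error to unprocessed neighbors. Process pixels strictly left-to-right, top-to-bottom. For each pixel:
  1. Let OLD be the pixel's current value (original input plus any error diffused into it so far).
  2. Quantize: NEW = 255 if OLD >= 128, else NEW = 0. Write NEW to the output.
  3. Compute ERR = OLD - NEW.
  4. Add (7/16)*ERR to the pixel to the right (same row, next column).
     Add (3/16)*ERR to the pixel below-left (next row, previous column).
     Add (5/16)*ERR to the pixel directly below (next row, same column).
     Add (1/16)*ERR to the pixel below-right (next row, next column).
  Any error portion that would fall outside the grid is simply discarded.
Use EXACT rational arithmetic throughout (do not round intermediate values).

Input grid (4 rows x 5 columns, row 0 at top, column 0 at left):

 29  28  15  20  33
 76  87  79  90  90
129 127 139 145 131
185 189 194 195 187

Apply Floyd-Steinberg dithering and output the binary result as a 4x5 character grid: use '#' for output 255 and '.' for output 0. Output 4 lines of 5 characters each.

(0,0): OLD=29 → NEW=0, ERR=29
(0,1): OLD=651/16 → NEW=0, ERR=651/16
(0,2): OLD=8397/256 → NEW=0, ERR=8397/256
(0,3): OLD=140699/4096 → NEW=0, ERR=140699/4096
(0,4): OLD=3147581/65536 → NEW=0, ERR=3147581/65536
(1,0): OLD=23729/256 → NEW=0, ERR=23729/256
(1,1): OLD=303575/2048 → NEW=255, ERR=-218665/2048
(1,2): OLD=3376547/65536 → NEW=0, ERR=3376547/65536
(1,3): OLD=35213991/262144 → NEW=255, ERR=-31632729/262144
(1,4): OLD=228014613/4194304 → NEW=0, ERR=228014613/4194304
(2,0): OLD=4520237/32768 → NEW=255, ERR=-3835603/32768
(2,1): OLD=60688575/1048576 → NEW=0, ERR=60688575/1048576
(2,2): OLD=2535427581/16777216 → NEW=255, ERR=-1742762499/16777216
(2,3): OLD=20201901735/268435456 → NEW=0, ERR=20201901735/268435456
(2,4): OLD=744626789585/4294967296 → NEW=255, ERR=-350589870895/4294967296
(3,0): OLD=2672154205/16777216 → NEW=255, ERR=-1606035875/16777216
(3,1): OLD=18577509913/134217728 → NEW=255, ERR=-15648010727/134217728
(3,2): OLD=550872485731/4294967296 → NEW=255, ERR=-544344174749/4294967296
(3,3): OLD=1213515508331/8589934592 → NEW=255, ERR=-976917812629/8589934592
(3,4): OLD=16003221757431/137438953472 → NEW=0, ERR=16003221757431/137438953472
Row 0: .....
Row 1: .#.#.
Row 2: #.#.#
Row 3: ####.

Answer: .....
.#.#.
#.#.#
####.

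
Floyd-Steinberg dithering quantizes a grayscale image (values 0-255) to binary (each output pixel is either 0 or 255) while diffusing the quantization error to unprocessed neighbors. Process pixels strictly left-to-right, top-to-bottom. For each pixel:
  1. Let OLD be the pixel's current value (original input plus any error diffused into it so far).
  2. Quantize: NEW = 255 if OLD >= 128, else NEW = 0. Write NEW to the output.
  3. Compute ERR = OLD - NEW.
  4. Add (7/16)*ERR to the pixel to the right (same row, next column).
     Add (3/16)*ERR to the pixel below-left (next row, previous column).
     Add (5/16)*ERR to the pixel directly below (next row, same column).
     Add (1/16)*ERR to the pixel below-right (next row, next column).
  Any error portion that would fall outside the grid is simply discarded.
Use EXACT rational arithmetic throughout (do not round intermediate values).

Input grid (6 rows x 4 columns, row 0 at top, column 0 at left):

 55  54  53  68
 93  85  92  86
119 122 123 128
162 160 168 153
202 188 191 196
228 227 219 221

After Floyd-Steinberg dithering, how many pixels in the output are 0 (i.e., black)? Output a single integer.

(0,0): OLD=55 → NEW=0, ERR=55
(0,1): OLD=1249/16 → NEW=0, ERR=1249/16
(0,2): OLD=22311/256 → NEW=0, ERR=22311/256
(0,3): OLD=434705/4096 → NEW=0, ERR=434705/4096
(1,0): OLD=31955/256 → NEW=0, ERR=31955/256
(1,1): OLD=376389/2048 → NEW=255, ERR=-145851/2048
(1,2): OLD=7396137/65536 → NEW=0, ERR=7396137/65536
(1,3): OLD=182438511/1048576 → NEW=255, ERR=-84948369/1048576
(2,0): OLD=4740039/32768 → NEW=255, ERR=-3615801/32768
(2,1): OLD=84337789/1048576 → NEW=0, ERR=84337789/1048576
(2,2): OLD=364516529/2097152 → NEW=255, ERR=-170257231/2097152
(2,3): OLD=2490359373/33554432 → NEW=0, ERR=2490359373/33554432
(3,0): OLD=2392394199/16777216 → NEW=255, ERR=-1885795881/16777216
(3,1): OLD=30558661257/268435456 → NEW=0, ERR=30558661257/268435456
(3,2): OLD=907859605623/4294967296 → NEW=255, ERR=-187357054857/4294967296
(3,3): OLD=10447723746241/68719476736 → NEW=255, ERR=-7075742821439/68719476736
(4,0): OLD=808395707083/4294967296 → NEW=255, ERR=-286820953397/4294967296
(4,1): OLD=6155686471521/34359738368 → NEW=255, ERR=-2606046812319/34359738368
(4,2): OLD=145129289961665/1099511627776 → NEW=255, ERR=-135246175121215/1099511627776
(4,3): OLD=1887322407098519/17592186044416 → NEW=0, ERR=1887322407098519/17592186044416
(5,0): OLD=106053346993627/549755813888 → NEW=255, ERR=-34134385547813/549755813888
(5,1): OLD=2619412655008733/17592186044416 → NEW=255, ERR=-1866594786317347/17592186044416
(5,2): OLD=1315151051221977/8796093022208 → NEW=255, ERR=-927852669441063/8796093022208
(5,3): OLD=56488705714433249/281474976710656 → NEW=255, ERR=-15287413346784031/281474976710656
Output grid:
  Row 0: ....  (4 black, running=4)
  Row 1: .#.#  (2 black, running=6)
  Row 2: #.#.  (2 black, running=8)
  Row 3: #.##  (1 black, running=9)
  Row 4: ###.  (1 black, running=10)
  Row 5: ####  (0 black, running=10)

Answer: 10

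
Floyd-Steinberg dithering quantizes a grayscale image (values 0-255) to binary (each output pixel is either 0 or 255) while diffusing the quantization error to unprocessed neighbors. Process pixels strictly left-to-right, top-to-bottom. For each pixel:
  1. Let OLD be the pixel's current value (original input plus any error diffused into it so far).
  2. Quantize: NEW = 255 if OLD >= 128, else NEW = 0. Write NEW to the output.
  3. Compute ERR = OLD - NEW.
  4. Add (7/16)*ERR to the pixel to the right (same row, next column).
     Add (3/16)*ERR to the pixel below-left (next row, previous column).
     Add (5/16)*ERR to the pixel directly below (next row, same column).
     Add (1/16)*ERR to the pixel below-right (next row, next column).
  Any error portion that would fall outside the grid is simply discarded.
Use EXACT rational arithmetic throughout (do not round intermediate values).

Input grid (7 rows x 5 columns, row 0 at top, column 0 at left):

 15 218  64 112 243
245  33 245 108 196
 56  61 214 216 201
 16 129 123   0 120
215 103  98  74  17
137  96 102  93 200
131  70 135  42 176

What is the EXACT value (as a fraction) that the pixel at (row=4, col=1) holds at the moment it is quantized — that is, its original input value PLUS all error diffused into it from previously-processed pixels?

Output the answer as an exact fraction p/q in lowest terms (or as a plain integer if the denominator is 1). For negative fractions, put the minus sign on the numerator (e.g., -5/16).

Answer: 5979054302129/68719476736

Derivation:
(0,0): OLD=15 → NEW=0, ERR=15
(0,1): OLD=3593/16 → NEW=255, ERR=-487/16
(0,2): OLD=12975/256 → NEW=0, ERR=12975/256
(0,3): OLD=549577/4096 → NEW=255, ERR=-494903/4096
(0,4): OLD=12460927/65536 → NEW=255, ERR=-4250753/65536
(1,0): OLD=62459/256 → NEW=255, ERR=-2821/256
(1,1): OLD=59613/2048 → NEW=0, ERR=59613/2048
(1,2): OLD=16319521/65536 → NEW=255, ERR=-392159/65536
(1,3): OLD=15369549/262144 → NEW=0, ERR=15369549/262144
(1,4): OLD=812981575/4194304 → NEW=255, ERR=-256565945/4194304
(2,0): OLD=1901007/32768 → NEW=0, ERR=1901007/32768
(2,1): OLD=98216661/1048576 → NEW=0, ERR=98216661/1048576
(2,2): OLD=4461424575/16777216 → NEW=255, ERR=183234495/16777216
(2,3): OLD=61003771597/268435456 → NEW=255, ERR=-7447269683/268435456
(2,4): OLD=744794854491/4294967296 → NEW=255, ERR=-350421805989/4294967296
(3,0): OLD=867246559/16777216 → NEW=0, ERR=867246559/16777216
(3,1): OLD=25039625843/134217728 → NEW=255, ERR=-9185894797/134217728
(3,2): OLD=417138866017/4294967296 → NEW=0, ERR=417138866017/4294967296
(3,3): OLD=164979137529/8589934592 → NEW=0, ERR=164979137529/8589934592
(3,4): OLD=13904997689597/137438953472 → NEW=0, ERR=13904997689597/137438953472
(4,0): OLD=468841162289/2147483648 → NEW=255, ERR=-78767167951/2147483648
(4,1): OLD=5979054302129/68719476736 → NEW=0, ERR=5979054302129/68719476736
Target (4,1): original=103, with diffused error = 5979054302129/68719476736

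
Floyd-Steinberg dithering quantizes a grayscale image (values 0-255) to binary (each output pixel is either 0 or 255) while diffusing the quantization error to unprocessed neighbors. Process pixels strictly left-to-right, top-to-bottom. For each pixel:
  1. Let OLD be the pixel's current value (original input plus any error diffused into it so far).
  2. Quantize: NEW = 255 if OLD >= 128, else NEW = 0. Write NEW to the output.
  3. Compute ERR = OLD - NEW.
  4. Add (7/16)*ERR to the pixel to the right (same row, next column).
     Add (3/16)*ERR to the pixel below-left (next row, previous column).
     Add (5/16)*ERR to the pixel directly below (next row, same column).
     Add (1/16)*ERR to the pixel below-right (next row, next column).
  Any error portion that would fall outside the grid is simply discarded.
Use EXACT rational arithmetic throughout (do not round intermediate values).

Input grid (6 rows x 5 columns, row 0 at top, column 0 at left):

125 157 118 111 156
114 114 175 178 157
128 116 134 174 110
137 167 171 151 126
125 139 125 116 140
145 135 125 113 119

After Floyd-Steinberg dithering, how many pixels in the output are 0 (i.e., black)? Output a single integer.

Answer: 14

Derivation:
(0,0): OLD=125 → NEW=0, ERR=125
(0,1): OLD=3387/16 → NEW=255, ERR=-693/16
(0,2): OLD=25357/256 → NEW=0, ERR=25357/256
(0,3): OLD=632155/4096 → NEW=255, ERR=-412325/4096
(0,4): OLD=7337341/65536 → NEW=0, ERR=7337341/65536
(1,0): OLD=37105/256 → NEW=255, ERR=-28175/256
(1,1): OLD=161175/2048 → NEW=0, ERR=161175/2048
(1,2): OLD=14339427/65536 → NEW=255, ERR=-2372253/65536
(1,3): OLD=41389543/262144 → NEW=255, ERR=-25457177/262144
(1,4): OLD=600663509/4194304 → NEW=255, ERR=-468884011/4194304
(2,0): OLD=3550829/32768 → NEW=0, ERR=3550829/32768
(2,1): OLD=182804863/1048576 → NEW=255, ERR=-84582017/1048576
(2,2): OLD=1243328061/16777216 → NEW=0, ERR=1243328061/16777216
(2,3): OLD=41030864231/268435456 → NEW=255, ERR=-27420177049/268435456
(2,4): OLD=104394130449/4294967296 → NEW=0, ERR=104394130449/4294967296
(3,0): OLD=2612865181/16777216 → NEW=255, ERR=-1665324899/16777216
(3,1): OLD=15976447065/134217728 → NEW=0, ERR=15976447065/134217728
(3,2): OLD=953662383907/4294967296 → NEW=255, ERR=-141554276573/4294967296
(3,3): OLD=977952657771/8589934592 → NEW=0, ERR=977952657771/8589934592
(3,4): OLD=24329472380791/137438953472 → NEW=255, ERR=-10717460754569/137438953472
(4,0): OLD=249751801235/2147483648 → NEW=0, ERR=249751801235/2147483648
(4,1): OLD=14753778010131/68719476736 → NEW=255, ERR=-2769688557549/68719476736
(4,2): OLD=138377596127101/1099511627776 → NEW=0, ERR=138377596127101/1099511627776
(4,3): OLD=3341769502103059/17592186044416 → NEW=255, ERR=-1144237939223021/17592186044416
(4,4): OLD=26540503325121541/281474976710656 → NEW=0, ERR=26540503325121541/281474976710656
(5,0): OLD=191080408552473/1099511627776 → NEW=255, ERR=-89295056530407/1099511627776
(5,1): OLD=1035655173146507/8796093022208 → NEW=0, ERR=1035655173146507/8796093022208
(5,2): OLD=56611998114649571/281474976710656 → NEW=255, ERR=-15164120946567709/281474976710656
(5,3): OLD=106566262678238221/1125899906842624 → NEW=0, ERR=106566262678238221/1125899906842624
(5,4): OLD=3347256099768181119/18014398509481984 → NEW=255, ERR=-1246415520149724801/18014398509481984
Output grid:
  Row 0: .#.#.  (3 black, running=3)
  Row 1: #.###  (1 black, running=4)
  Row 2: .#.#.  (3 black, running=7)
  Row 3: #.#.#  (2 black, running=9)
  Row 4: .#.#.  (3 black, running=12)
  Row 5: #.#.#  (2 black, running=14)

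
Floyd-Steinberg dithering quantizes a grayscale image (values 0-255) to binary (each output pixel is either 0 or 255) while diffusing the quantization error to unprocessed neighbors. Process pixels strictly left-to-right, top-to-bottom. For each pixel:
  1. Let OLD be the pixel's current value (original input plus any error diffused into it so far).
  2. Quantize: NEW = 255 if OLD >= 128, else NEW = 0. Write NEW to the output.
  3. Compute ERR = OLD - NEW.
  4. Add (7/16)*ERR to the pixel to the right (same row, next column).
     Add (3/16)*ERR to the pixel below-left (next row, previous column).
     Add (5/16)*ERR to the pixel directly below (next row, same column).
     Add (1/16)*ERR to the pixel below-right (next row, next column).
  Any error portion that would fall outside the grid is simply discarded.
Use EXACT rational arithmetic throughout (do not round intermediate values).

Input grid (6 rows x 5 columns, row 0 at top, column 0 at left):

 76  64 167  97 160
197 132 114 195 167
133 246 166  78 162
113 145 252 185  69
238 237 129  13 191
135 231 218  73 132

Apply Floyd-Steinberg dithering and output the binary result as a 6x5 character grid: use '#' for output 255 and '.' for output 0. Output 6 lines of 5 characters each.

(0,0): OLD=76 → NEW=0, ERR=76
(0,1): OLD=389/4 → NEW=0, ERR=389/4
(0,2): OLD=13411/64 → NEW=255, ERR=-2909/64
(0,3): OLD=78965/1024 → NEW=0, ERR=78965/1024
(0,4): OLD=3174195/16384 → NEW=255, ERR=-1003725/16384
(1,0): OLD=15295/64 → NEW=255, ERR=-1025/64
(1,1): OLD=77625/512 → NEW=255, ERR=-52935/512
(1,2): OLD=1230445/16384 → NEW=0, ERR=1230445/16384
(1,3): OLD=15573129/65536 → NEW=255, ERR=-1138551/65536
(1,4): OLD=152121595/1048576 → NEW=255, ERR=-115265285/1048576
(2,0): OLD=889731/8192 → NEW=0, ERR=889731/8192
(2,1): OLD=71902993/262144 → NEW=255, ERR=5056273/262144
(2,2): OLD=789318643/4194304 → NEW=255, ERR=-280228877/4194304
(2,3): OLD=1840363433/67108864 → NEW=0, ERR=1840363433/67108864
(2,4): OLD=148777952095/1073741824 → NEW=255, ERR=-125026213025/1073741824
(3,0): OLD=631482131/4194304 → NEW=255, ERR=-438065389/4194304
(3,1): OLD=3341842519/33554432 → NEW=0, ERR=3341842519/33554432
(3,2): OLD=301765920941/1073741824 → NEW=255, ERR=27961755821/1073741824
(3,3): OLD=384302491605/2147483648 → NEW=255, ERR=-163305838635/2147483648
(3,4): OLD=36310576553/34359738368 → NEW=0, ERR=36310576553/34359738368
(4,0): OLD=120278189053/536870912 → NEW=255, ERR=-16623893507/536870912
(4,1): OLD=4345329818429/17179869184 → NEW=255, ERR=-35536823491/17179869184
(4,2): OLD=35239115939507/274877906944 → NEW=255, ERR=-34854750331213/274877906944
(4,3): OLD=-283294721073091/4398046511104 → NEW=0, ERR=-283294721073091/4398046511104
(4,4): OLD=11146155501891627/70368744177664 → NEW=255, ERR=-6797874263412693/70368744177664
(5,0): OLD=34342084005847/274877906944 → NEW=0, ERR=34342084005847/274877906944
(5,1): OLD=570212350878725/2199023255552 → NEW=255, ERR=9461420712965/2199023255552
(5,2): OLD=11825484504182253/70368744177664 → NEW=255, ERR=-6118545261122067/70368744177664
(5,3): OLD=-3154785047304701/281474976710656 → NEW=0, ERR=-3154785047304701/281474976710656
(5,4): OLD=418303308064840881/4503599627370496 → NEW=0, ERR=418303308064840881/4503599627370496
Row 0: ..#.#
Row 1: ##.##
Row 2: .##.#
Row 3: #.##.
Row 4: ###.#
Row 5: .##..

Answer: ..#.#
##.##
.##.#
#.##.
###.#
.##..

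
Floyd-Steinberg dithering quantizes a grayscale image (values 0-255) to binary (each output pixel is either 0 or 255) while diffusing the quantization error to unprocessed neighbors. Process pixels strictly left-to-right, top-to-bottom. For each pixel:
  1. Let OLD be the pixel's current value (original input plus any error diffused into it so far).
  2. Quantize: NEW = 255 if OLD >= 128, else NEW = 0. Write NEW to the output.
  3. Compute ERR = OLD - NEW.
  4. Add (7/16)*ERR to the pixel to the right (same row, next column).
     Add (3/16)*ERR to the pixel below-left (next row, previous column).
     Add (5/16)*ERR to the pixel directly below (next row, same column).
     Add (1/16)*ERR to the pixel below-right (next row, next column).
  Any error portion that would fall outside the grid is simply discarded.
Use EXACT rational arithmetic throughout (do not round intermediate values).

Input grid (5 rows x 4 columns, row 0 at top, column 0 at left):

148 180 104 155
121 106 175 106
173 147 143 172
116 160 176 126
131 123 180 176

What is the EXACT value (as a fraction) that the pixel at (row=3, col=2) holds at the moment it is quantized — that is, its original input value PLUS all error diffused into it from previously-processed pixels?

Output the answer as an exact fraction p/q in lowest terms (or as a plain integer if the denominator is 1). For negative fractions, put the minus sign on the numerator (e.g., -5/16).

(0,0): OLD=148 → NEW=255, ERR=-107
(0,1): OLD=2131/16 → NEW=255, ERR=-1949/16
(0,2): OLD=12981/256 → NEW=0, ERR=12981/256
(0,3): OLD=725747/4096 → NEW=255, ERR=-318733/4096
(1,0): OLD=16569/256 → NEW=0, ERR=16569/256
(1,1): OLD=202895/2048 → NEW=0, ERR=202895/2048
(1,2): OLD=13892667/65536 → NEW=255, ERR=-2819013/65536
(1,3): OLD=69240461/1048576 → NEW=0, ERR=69240461/1048576
(2,0): OLD=6940309/32768 → NEW=255, ERR=-1415531/32768
(2,1): OLD=162571063/1048576 → NEW=255, ERR=-104815817/1048576
(2,2): OLD=218939219/2097152 → NEW=0, ERR=218939219/2097152
(2,3): OLD=7906133031/33554432 → NEW=255, ERR=-650247129/33554432
(3,0): OLD=1405224645/16777216 → NEW=0, ERR=1405224645/16777216
(3,1): OLD=48930769499/268435456 → NEW=255, ERR=-19520271781/268435456
(3,2): OLD=716954661541/4294967296 → NEW=255, ERR=-378261998939/4294967296
Target (3,2): original=176, with diffused error = 716954661541/4294967296

Answer: 716954661541/4294967296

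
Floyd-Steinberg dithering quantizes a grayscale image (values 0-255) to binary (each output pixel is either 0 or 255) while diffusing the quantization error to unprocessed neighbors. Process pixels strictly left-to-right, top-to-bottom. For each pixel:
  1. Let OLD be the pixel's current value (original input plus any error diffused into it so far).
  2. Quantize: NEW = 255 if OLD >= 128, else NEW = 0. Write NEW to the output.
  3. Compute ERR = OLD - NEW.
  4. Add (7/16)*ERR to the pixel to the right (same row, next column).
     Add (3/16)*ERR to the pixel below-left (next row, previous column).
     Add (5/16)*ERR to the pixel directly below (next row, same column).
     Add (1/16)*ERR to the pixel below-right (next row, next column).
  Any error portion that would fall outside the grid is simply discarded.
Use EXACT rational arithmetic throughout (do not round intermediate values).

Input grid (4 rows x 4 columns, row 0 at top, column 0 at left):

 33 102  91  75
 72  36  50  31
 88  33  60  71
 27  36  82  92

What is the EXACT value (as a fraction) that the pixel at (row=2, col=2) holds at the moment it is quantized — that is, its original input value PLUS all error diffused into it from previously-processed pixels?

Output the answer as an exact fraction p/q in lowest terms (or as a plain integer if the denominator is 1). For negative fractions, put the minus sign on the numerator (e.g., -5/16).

Answer: 239303031/2097152

Derivation:
(0,0): OLD=33 → NEW=0, ERR=33
(0,1): OLD=1863/16 → NEW=0, ERR=1863/16
(0,2): OLD=36337/256 → NEW=255, ERR=-28943/256
(0,3): OLD=104599/4096 → NEW=0, ERR=104599/4096
(1,0): OLD=26661/256 → NEW=0, ERR=26661/256
(1,1): OLD=202371/2048 → NEW=0, ERR=202371/2048
(1,2): OLD=4585279/65536 → NEW=0, ERR=4585279/65536
(1,3): OLD=65561321/1048576 → NEW=0, ERR=65561321/1048576
(2,0): OLD=4557137/32768 → NEW=255, ERR=-3798703/32768
(2,1): OLD=34381579/1048576 → NEW=0, ERR=34381579/1048576
(2,2): OLD=239303031/2097152 → NEW=0, ERR=239303031/2097152
Target (2,2): original=60, with diffused error = 239303031/2097152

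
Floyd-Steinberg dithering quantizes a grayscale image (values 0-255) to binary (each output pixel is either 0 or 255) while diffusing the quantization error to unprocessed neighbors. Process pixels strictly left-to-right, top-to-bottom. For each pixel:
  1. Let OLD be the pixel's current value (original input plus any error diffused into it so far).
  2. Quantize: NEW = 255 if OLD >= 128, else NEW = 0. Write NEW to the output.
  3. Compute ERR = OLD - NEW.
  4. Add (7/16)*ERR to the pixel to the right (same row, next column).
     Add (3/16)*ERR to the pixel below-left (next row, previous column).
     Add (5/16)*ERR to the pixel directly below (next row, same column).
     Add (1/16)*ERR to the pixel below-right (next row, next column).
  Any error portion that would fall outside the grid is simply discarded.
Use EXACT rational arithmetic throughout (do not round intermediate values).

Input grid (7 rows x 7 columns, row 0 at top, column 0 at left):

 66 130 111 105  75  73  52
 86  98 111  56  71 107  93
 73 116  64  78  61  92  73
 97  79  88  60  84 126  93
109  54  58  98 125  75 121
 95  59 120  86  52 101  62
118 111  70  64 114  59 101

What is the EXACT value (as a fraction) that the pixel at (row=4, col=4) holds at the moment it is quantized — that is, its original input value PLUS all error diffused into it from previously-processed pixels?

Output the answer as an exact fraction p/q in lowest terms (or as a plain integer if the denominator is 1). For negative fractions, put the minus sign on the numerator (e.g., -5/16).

Answer: 2695827273607093/17592186044416

Derivation:
(0,0): OLD=66 → NEW=0, ERR=66
(0,1): OLD=1271/8 → NEW=255, ERR=-769/8
(0,2): OLD=8825/128 → NEW=0, ERR=8825/128
(0,3): OLD=276815/2048 → NEW=255, ERR=-245425/2048
(0,4): OLD=739625/32768 → NEW=0, ERR=739625/32768
(0,5): OLD=43450399/524288 → NEW=0, ERR=43450399/524288
(0,6): OLD=740360409/8388608 → NEW=0, ERR=740360409/8388608
(1,0): OLD=11341/128 → NEW=0, ERR=11341/128
(1,1): OLD=126747/1024 → NEW=0, ERR=126747/1024
(1,2): OLD=5184567/32768 → NEW=255, ERR=-3171273/32768
(1,3): OLD=-1998677/131072 → NEW=0, ERR=-1998677/131072
(1,4): OLD=666320609/8388608 → NEW=0, ERR=666320609/8388608
(1,5): OLD=12455999153/67108864 → NEW=255, ERR=-4656761167/67108864
(1,6): OLD=102436728895/1073741824 → NEW=0, ERR=102436728895/1073741824
(2,0): OLD=2029913/16384 → NEW=0, ERR=2029913/16384
(2,1): OLD=102905187/524288 → NEW=255, ERR=-30788253/524288
(2,2): OLD=108561641/8388608 → NEW=0, ERR=108561641/8388608
(2,3): OLD=5888226785/67108864 → NEW=0, ERR=5888226785/67108864
(2,4): OLD=59187528497/536870912 → NEW=0, ERR=59187528497/536870912
(2,5): OLD=2429231695163/17179869184 → NEW=255, ERR=-1951634946757/17179869184
(2,6): OLD=13407450032461/274877906944 → NEW=0, ERR=13407450032461/274877906944
(3,0): OLD=1046116297/8388608 → NEW=0, ERR=1046116297/8388608
(3,1): OLD=8413977365/67108864 → NEW=0, ERR=8413977365/67108864
(3,2): OLD=85726685839/536870912 → NEW=255, ERR=-51175396721/536870912
(3,3): OLD=144301975097/2147483648 → NEW=0, ERR=144301975097/2147483648
(3,4): OLD=36293140564937/274877906944 → NEW=255, ERR=-33800725705783/274877906944
(3,5): OLD=115972174702955/2199023255552 → NEW=0, ERR=115972174702955/2199023255552
(3,6): OLD=4370440555295605/35184372088832 → NEW=0, ERR=4370440555295605/35184372088832
(4,0): OLD=184124442791/1073741824 → NEW=255, ERR=-89679722329/1073741824
(4,1): OLD=799923574523/17179869184 → NEW=0, ERR=799923574523/17179869184
(4,2): OLD=18971545756821/274877906944 → NEW=0, ERR=18971545756821/274877906944
(4,3): OLD=264279331104759/2199023255552 → NEW=0, ERR=264279331104759/2199023255552
(4,4): OLD=2695827273607093/17592186044416 → NEW=255, ERR=-1790180167718987/17592186044416
Target (4,4): original=125, with diffused error = 2695827273607093/17592186044416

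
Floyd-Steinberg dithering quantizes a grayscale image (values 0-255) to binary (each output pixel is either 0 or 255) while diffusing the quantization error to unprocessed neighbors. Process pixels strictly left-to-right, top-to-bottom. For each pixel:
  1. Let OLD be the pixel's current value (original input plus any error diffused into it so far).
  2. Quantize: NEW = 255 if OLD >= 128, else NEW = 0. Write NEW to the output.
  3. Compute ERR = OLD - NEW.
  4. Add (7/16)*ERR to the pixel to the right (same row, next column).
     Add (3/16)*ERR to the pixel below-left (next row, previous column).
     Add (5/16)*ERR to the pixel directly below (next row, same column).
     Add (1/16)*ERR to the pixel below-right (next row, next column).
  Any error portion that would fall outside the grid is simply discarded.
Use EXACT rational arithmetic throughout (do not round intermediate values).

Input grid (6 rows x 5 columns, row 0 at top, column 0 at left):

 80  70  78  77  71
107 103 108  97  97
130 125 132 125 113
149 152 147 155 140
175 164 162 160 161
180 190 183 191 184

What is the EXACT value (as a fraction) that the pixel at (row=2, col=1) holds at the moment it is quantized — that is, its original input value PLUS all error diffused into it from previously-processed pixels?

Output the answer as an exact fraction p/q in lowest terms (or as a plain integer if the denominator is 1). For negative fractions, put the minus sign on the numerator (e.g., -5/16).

Answer: 12747525/65536

Derivation:
(0,0): OLD=80 → NEW=0, ERR=80
(0,1): OLD=105 → NEW=0, ERR=105
(0,2): OLD=1983/16 → NEW=0, ERR=1983/16
(0,3): OLD=33593/256 → NEW=255, ERR=-31687/256
(0,4): OLD=69007/4096 → NEW=0, ERR=69007/4096
(1,0): OLD=2427/16 → NEW=255, ERR=-1653/16
(1,1): OLD=15213/128 → NEW=0, ERR=15213/128
(1,2): OLD=745809/4096 → NEW=255, ERR=-298671/4096
(1,3): OLD=611501/16384 → NEW=0, ERR=611501/16384
(1,4): OLD=29060647/262144 → NEW=0, ERR=29060647/262144
(2,0): OLD=245759/2048 → NEW=0, ERR=245759/2048
(2,1): OLD=12747525/65536 → NEW=255, ERR=-3964155/65536
Target (2,1): original=125, with diffused error = 12747525/65536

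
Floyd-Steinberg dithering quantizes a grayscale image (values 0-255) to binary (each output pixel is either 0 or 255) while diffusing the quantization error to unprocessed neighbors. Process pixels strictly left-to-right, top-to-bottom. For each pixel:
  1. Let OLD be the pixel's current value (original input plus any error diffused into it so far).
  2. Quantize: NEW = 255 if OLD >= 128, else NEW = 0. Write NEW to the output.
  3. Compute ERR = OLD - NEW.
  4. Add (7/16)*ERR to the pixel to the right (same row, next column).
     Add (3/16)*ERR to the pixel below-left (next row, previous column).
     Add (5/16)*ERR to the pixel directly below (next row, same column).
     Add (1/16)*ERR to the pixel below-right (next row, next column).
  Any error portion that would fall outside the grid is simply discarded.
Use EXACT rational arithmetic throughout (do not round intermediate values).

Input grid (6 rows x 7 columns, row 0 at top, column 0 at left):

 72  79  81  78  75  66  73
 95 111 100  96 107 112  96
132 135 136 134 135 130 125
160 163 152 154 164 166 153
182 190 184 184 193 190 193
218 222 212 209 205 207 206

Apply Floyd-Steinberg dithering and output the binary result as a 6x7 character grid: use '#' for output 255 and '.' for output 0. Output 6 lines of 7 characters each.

(0,0): OLD=72 → NEW=0, ERR=72
(0,1): OLD=221/2 → NEW=0, ERR=221/2
(0,2): OLD=4139/32 → NEW=255, ERR=-4021/32
(0,3): OLD=11789/512 → NEW=0, ERR=11789/512
(0,4): OLD=696923/8192 → NEW=0, ERR=696923/8192
(0,5): OLD=13529213/131072 → NEW=0, ERR=13529213/131072
(0,6): OLD=247796587/2097152 → NEW=0, ERR=247796587/2097152
(1,0): OLD=4423/32 → NEW=255, ERR=-3737/32
(1,1): OLD=19297/256 → NEW=0, ERR=19297/256
(1,2): OLD=859621/8192 → NEW=0, ERR=859621/8192
(1,3): OLD=5151193/32768 → NEW=255, ERR=-3204647/32768
(1,4): OLD=234024611/2097152 → NEW=0, ERR=234024611/2097152
(1,5): OLD=3700203875/16777216 → NEW=255, ERR=-577986205/16777216
(1,6): OLD=33367503085/268435456 → NEW=0, ERR=33367503085/268435456
(2,0): OLD=449083/4096 → NEW=0, ERR=449083/4096
(2,1): OLD=28691593/131072 → NEW=255, ERR=-4731767/131072
(2,2): OLD=292284283/2097152 → NEW=255, ERR=-242489477/2097152
(2,3): OLD=1347758659/16777216 → NEW=0, ERR=1347758659/16777216
(2,4): OLD=25829671867/134217728 → NEW=255, ERR=-8395848773/134217728
(2,5): OLD=524622628721/4294967296 → NEW=0, ERR=524622628721/4294967296
(2,6): OLD=14783728771367/68719476736 → NEW=255, ERR=-2739737796313/68719476736
(3,0): OLD=393202299/2097152 → NEW=255, ERR=-141571461/2097152
(3,1): OLD=1801146447/16777216 → NEW=0, ERR=1801146447/16777216
(3,2): OLD=23574122581/134217728 → NEW=255, ERR=-10651398059/134217728
(3,3): OLD=67339042223/536870912 → NEW=0, ERR=67339042223/536870912
(3,4): OLD=15616538848379/68719476736 → NEW=255, ERR=-1906927719301/68719476736
(3,5): OLD=99311179256337/549755813888 → NEW=255, ERR=-40876553285103/549755813888
(3,6): OLD=1017228544025871/8796093022208 → NEW=0, ERR=1017228544025871/8796093022208
(4,0): OLD=48595833893/268435456 → NEW=255, ERR=-19855207387/268435456
(4,1): OLD=739119514929/4294967296 → NEW=255, ERR=-356097145551/4294967296
(4,2): OLD=10524710514911/68719476736 → NEW=255, ERR=-6998756052769/68719476736
(4,3): OLD=92620767600005/549755813888 → NEW=255, ERR=-47566964941435/549755813888
(4,4): OLD=617362804652551/4398046511104 → NEW=255, ERR=-504139055678969/4398046511104
(4,5): OLD=19219650629205599/140737488355328 → NEW=255, ERR=-16668408901403041/140737488355328
(4,6): OLD=388832387612514889/2251799813685248 → NEW=255, ERR=-185376564877223351/2251799813685248
(5,0): OLD=12324137900835/68719476736 → NEW=255, ERR=-5199328666845/68719476736
(5,1): OLD=76564653902449/549755813888 → NEW=255, ERR=-63623078638991/549755813888
(5,2): OLD=475589299334783/4398046511104 → NEW=0, ERR=475589299334783/4398046511104
(5,3): OLD=7086588238201867/35184372088832 → NEW=255, ERR=-1885426644450293/35184372088832
(5,4): OLD=265982397123016113/2251799813685248 → NEW=0, ERR=265982397123016113/2251799813685248
(5,5): OLD=3586058079767554353/18014398509481984 → NEW=255, ERR=-1007613540150351567/18014398509481984
(5,6): OLD=42773543771731635007/288230376151711744 → NEW=255, ERR=-30725202146954859713/288230376151711744
Row 0: ..#....
Row 1: #..#.#.
Row 2: .##.#.#
Row 3: #.#.##.
Row 4: #######
Row 5: ##.#.##

Answer: ..#....
#..#.#.
.##.#.#
#.#.##.
#######
##.#.##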